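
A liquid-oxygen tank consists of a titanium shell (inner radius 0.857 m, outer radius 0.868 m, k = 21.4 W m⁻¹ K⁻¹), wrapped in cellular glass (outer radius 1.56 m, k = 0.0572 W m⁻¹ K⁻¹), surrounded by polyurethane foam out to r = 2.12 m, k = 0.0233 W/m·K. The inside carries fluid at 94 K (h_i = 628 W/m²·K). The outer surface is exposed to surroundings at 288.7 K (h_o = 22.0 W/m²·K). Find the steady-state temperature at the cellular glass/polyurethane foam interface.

Treat each layer as a resistance in series:
  R_conv,in = 1/(4πr²h) = 1/(4π·0.857²·628) = 1.725×10^-4 K/W
  R_titanium = (1/0.857 − 1/0.868)/(4πk) = 0.01479/(4π·21.4) = 5.499×10^-5 K/W
  R_cellular glass = (1/0.868 − 1/1.56)/(4πk) = 0.5110/(4π·0.0572) = 0.7110 K/W
  R_polyurethane foam = (1/1.56 − 1/2.12)/(4πk) = 0.1693/(4π·0.0233) = 0.5783 K/W
  R_conv,out = 1/(4πr²h) = 1/(4π·2.12²·22.0) = 8.048×10^-4 K/W
ΣR = 1.725×10^-4 + 5.499×10^-5 + 0.7110 + 0.5783 + 8.048×10^-4 = 1.290 K/W
Q = ΔT/ΣR = (94 K − 288.7 K)/1.290 = -150.9 W
From the inner boundary to the cellular glass/polyurethane foam interface, ΣR_partial = 0.7112 K/W.
T_interface = T_in − Q·ΣR_partial = 94 K − (-150.9)(0.7112) = 201.3 K

T = 201.3 K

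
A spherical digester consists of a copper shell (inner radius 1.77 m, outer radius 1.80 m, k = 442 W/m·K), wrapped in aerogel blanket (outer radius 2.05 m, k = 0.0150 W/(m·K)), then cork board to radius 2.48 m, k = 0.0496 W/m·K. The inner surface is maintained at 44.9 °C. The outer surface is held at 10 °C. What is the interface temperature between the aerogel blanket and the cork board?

Series thermal resistances, inner to outer:
  R_copper = (1/1.77 − 1/1.80)/(4πk) = 0.009416/(4π·442) = 1.695×10^-6 K/W
  R_aerogel blanket = (1/1.80 − 1/2.05)/(4πk) = 0.06775/(4π·0.0150) = 0.3594 K/W
  R_cork board = (1/2.05 − 1/2.48)/(4πk) = 0.08458/(4π·0.0496) = 0.1357 K/W
ΣR = 1.695×10^-6 + 0.3594 + 0.1357 = 0.4951 K/W
Q = ΔT/ΣR = (44.9 °C − 10 °C)/0.4951 = 70.49 W
From the inner boundary to the aerogel blanket/cork board interface, ΣR_partial = 0.3594 K/W.
T_interface = T_in − Q·ΣR_partial = 44.9 °C − (70.49)(0.3594) = 19.6 °C

T = 19.6 °C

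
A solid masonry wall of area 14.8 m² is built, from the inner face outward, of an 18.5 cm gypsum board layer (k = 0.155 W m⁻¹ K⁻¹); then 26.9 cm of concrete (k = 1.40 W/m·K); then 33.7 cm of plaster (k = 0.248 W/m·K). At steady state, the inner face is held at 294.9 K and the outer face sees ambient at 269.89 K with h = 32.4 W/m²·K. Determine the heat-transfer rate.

Resistance network (inner→outer):
  R_gypsum board = L/(kA) = 0.185/(0.155·14.8) = 0.08065 K/W
  R_concrete = L/(kA) = 0.269/(1.40·14.8) = 0.01298 K/W
  R_plaster = L/(kA) = 0.337/(0.248·14.8) = 0.09182 K/W
  R_conv,out = 1/(hA) = 1/(32.4·14.8) = 0.002085 K/W
ΣR = 0.08065 + 0.01298 + 0.09182 + 0.002085 = 0.1875 K/W
Q = ΔT/ΣR = (294.9 K − 269.89 K)/0.1875 = 133 W

Q = 133 W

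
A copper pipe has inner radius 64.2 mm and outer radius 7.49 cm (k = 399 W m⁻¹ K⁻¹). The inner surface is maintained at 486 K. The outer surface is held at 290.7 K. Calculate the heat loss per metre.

Q' = 2πk·ΔT/ln(r₂/r₁) = 2π × 399 × 195.3 / ln(0.0749/0.0642) = 3.18×10^6 W/m

Q' = 3180 kW/m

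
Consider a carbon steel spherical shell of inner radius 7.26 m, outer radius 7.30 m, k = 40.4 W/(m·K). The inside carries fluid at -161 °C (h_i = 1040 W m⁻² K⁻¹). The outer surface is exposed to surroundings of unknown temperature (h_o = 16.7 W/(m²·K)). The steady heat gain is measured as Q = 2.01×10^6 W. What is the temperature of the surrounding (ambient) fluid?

T_out = 24.6 °C

Series resistances:
  R_conv,in = 1/(4πr²h) = 1/(4π·7.26²·1040) = 1.452×10^-6 K/W
  R_carbon steel = (1/7.26 − 1/7.30)/(4πk) = 7.547×10^-4/(4π·40.4) = 1.487×10^-6 K/W
  R_conv,out = 1/(4πr²h) = 1/(4π·7.30²·16.7) = 8.942×10^-5 K/W
ΣR = 9.236×10^-5 K/W
ΔT = Q·ΣR = 2.01×10^6 × 9.236×10^-5 = 185.6 K
Heat flows inward, so T_out = T_in + ΔT = -161 + 185.6 = 24.6 °C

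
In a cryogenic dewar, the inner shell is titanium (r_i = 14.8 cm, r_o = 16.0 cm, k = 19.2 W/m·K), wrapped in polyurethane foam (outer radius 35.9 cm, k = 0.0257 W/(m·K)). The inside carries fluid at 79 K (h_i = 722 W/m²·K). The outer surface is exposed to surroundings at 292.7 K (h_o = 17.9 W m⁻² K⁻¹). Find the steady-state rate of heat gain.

Q = 19.8 W

Treat each layer as a resistance in series:
  R_conv,in = 1/(4πr²h) = 1/(4π·0.148²·722) = 0.005032 K/W
  R_titanium = (1/0.148 − 1/0.160)/(4πk) = 0.5068/(4π·19.2) = 0.002100 K/W
  R_polyurethane foam = (1/0.160 − 1/0.359)/(4πk) = 3.464/(4π·0.0257) = 10.73 K/W
  R_conv,out = 1/(4πr²h) = 1/(4π·0.359²·17.9) = 0.03449 K/W
ΣR = 0.005032 + 0.002100 + 10.73 + 0.03449 = 10.77 K/W
Q = ΔT/ΣR = (79 K − 292.7 K)/10.77 = -19.8 W
(Negative Q ⇒ heat flows inward; heat gain = 19.8 W.)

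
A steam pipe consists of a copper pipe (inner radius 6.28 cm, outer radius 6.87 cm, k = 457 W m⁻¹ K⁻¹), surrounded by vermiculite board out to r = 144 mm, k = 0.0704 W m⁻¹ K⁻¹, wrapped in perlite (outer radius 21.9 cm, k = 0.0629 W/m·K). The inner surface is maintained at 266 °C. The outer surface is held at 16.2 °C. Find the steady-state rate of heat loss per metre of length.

Series thermal resistances, inner to outer:
  R'_copper = ln(0.0687/0.0628)/(2πk) = 0.08979/(2π·457) = 3.127×10^-5 m·K/W
  R'_vermiculite board = ln(0.144/0.0687)/(2πk) = 0.7401/(2π·0.0704) = 1.673 m·K/W
  R'_perlite = ln(0.219/0.144)/(2πk) = 0.4193/(2π·0.0629) = 1.061 m·K/W
ΣR = 3.127×10^-5 + 1.673 + 1.061 = 2.734 m·K/W
Q' = ΔT/ΣR = (266 °C − 16.2 °C)/2.734 = 91.4 W/m

Q' = 91.4 W/m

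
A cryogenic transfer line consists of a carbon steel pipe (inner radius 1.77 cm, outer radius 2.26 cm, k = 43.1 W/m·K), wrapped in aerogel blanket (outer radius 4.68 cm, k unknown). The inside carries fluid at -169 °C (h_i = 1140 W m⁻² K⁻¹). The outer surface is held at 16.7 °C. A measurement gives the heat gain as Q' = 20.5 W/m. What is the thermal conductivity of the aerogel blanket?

k = 0.0128 W/m·K

ΣR = ΔT/Q' = |-169 − 16.7|/20.5 = 9.059 m·K/W
Known resistances:
  R'_conv,in = 1/(2πr h) = 1/(2π·0.0177·1140) = 0.007888 m·K/W
  R'_carbon steel = ln(0.0226/0.0177)/(2πk) = 0.2444/(2π·43.1) = 9.024×10^-4 m·K/W
R_aerogel blanket = ΣR − ΣR_known = 9.059 − 0.008790 = 9.050 m·K/W
ln(r₂/r₁)/(2πk) = 9.050 ⇒ k = 0.7279/(2π·9.050) = 0.0128 W/m·K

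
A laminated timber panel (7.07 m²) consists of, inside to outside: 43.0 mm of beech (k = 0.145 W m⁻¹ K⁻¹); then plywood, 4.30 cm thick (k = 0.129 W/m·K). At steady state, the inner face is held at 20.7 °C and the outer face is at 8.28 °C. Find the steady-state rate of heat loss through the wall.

Q = 139 W

Series thermal resistances, inner to outer:
  R_beech = L/(kA) = 0.0430/(0.145·7.07) = 0.04195 K/W
  R_plywood = L/(kA) = 0.0430/(0.129·7.07) = 0.04715 K/W
ΣR = 0.04195 + 0.04715 = 0.08910 K/W
Q = ΔT/ΣR = (20.7 °C − 8.28 °C)/0.08910 = 139 W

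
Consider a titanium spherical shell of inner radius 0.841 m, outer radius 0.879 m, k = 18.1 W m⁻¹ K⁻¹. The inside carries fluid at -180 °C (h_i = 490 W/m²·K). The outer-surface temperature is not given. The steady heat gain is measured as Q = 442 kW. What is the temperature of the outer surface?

Sum the resistances:
  R_conv,in = 1/(4πr²h) = 1/(4π·0.841²·490) = 2.296×10^-4 K/W
  R_titanium = (1/0.841 − 1/0.879)/(4πk) = 0.05140/(4π·18.1) = 2.260×10^-4 K/W
ΣR = 4.556×10^-4 K/W
ΔT = Q·ΣR = 4.42×10^5 × 4.556×10^-4 = 201.4 K
Heat flows inward, so T_out = T_in + ΔT = -180 + 201.4 = 21.4 °C

T_out = 21.4 °C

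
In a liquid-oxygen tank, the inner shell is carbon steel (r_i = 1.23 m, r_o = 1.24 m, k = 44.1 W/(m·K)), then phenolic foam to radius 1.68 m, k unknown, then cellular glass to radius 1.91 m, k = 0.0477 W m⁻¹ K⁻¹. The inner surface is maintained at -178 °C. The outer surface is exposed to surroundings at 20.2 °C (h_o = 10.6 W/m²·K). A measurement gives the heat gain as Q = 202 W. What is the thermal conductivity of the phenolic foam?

ΣR = ΔT/Q = |-178 − 20.2|/202 = 0.9812 K/W
Known resistances:
  R_carbon steel = (1/1.23 − 1/1.24)/(4πk) = 0.006557/(4π·44.1) = 1.183×10^-5 K/W
  R_cellular glass = (1/1.68 − 1/1.91)/(4πk) = 0.07168/(4π·0.0477) = 0.1196 K/W
  R_conv,out = 1/(4πr²h) = 1/(4π·1.91²·10.6) = 0.002058 K/W
R_phenolic foam = ΣR − ΣR_known = 0.9812 − 0.1217 = 0.8595 K/W
(1/r₁−1/r₂)/(4πk) = 0.8595 ⇒ k = 0.2112/(4π·0.8595) = 0.0196 W/m·K

k = 0.0196 W/m·K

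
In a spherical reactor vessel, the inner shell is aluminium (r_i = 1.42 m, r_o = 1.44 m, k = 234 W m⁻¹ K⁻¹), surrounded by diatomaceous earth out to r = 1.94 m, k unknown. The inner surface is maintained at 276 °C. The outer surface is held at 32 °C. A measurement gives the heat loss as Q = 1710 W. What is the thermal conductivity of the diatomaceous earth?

k = 0.0998 W/m·K

ΣR = ΔT/Q = |276 − 32|/1710 = 0.1427 K/W
Known resistances:
  R_aluminium = (1/1.42 − 1/1.44)/(4πk) = 0.009781/(4π·234) = 3.326×10^-6 K/W
R_diatomaceous earth = ΣR − ΣR_known = 0.1427 − 3.326×10^-6 = 0.1427 K/W
(1/r₁−1/r₂)/(4πk) = 0.1427 ⇒ k = 0.1790/(4π·0.1427) = 0.0998 W/m·K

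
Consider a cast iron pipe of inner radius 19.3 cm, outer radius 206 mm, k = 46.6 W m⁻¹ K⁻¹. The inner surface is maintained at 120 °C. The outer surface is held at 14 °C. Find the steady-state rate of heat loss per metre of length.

Q' = 4.76×10^5 W/m

Q' = 2πk·ΔT/ln(r₂/r₁) = 2π × 46.6 × 106 / ln(0.206/0.193) = 4.76×10^5 W/m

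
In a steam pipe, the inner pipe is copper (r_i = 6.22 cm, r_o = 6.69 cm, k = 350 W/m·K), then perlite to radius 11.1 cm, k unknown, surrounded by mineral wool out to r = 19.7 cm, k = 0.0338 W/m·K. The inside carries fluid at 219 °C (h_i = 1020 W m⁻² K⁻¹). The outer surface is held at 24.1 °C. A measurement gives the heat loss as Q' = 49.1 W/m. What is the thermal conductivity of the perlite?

ΣR = ΔT/Q' = |219 − 24.1|/49.1 = 3.969 m·K/W
Known resistances:
  R'_conv,in = 1/(2πr h) = 1/(2π·0.0622·1020) = 0.002509 m·K/W
  R'_copper = ln(0.0669/0.0622)/(2πk) = 0.07284/(2π·350) = 3.312×10^-5 m·K/W
  R'_mineral wool = ln(0.197/0.111)/(2πk) = 0.5737/(2π·0.0338) = 2.701 m·K/W
R_perlite = ΣR − ΣR_known = 3.969 − 2.704 = 1.265 m·K/W
ln(r₂/r₁)/(2πk) = 1.265 ⇒ k = 0.5063/(2π·1.265) = 0.0637 W/m·K

k = 0.0637 W/m·K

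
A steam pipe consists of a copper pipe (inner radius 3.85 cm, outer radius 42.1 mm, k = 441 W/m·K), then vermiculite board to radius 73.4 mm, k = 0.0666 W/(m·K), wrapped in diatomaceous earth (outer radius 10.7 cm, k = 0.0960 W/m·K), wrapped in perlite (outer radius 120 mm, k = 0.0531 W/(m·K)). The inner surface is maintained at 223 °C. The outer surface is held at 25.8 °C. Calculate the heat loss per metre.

Q' = 85.9 W/m

Treat each layer as a resistance in series:
  R'_copper = ln(0.0421/0.0385)/(2πk) = 0.08939/(2π·441) = 3.226×10^-5 m·K/W
  R'_vermiculite board = ln(0.0734/0.0421)/(2πk) = 0.5559/(2π·0.0666) = 1.328 m·K/W
  R'_diatomaceous earth = ln(0.107/0.0734)/(2πk) = 0.3769/(2π·0.0960) = 0.6249 m·K/W
  R'_perlite = ln(0.120/0.107)/(2πk) = 0.1147/(2π·0.0531) = 0.3437 m·K/W
ΣR = 3.226×10^-5 + 1.328 + 0.6249 + 0.3437 = 2.297 m·K/W
Q' = ΔT/ΣR = (223 °C − 25.8 °C)/2.297 = 85.9 W/m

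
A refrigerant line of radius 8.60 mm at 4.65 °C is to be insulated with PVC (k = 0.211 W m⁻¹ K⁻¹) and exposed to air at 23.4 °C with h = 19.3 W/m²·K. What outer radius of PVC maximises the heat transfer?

r_cr = 1.09 cm

For a cylinder, r_cr = k_ins/h = 0.211/19.3 = 0.0109 m = 1.09 cm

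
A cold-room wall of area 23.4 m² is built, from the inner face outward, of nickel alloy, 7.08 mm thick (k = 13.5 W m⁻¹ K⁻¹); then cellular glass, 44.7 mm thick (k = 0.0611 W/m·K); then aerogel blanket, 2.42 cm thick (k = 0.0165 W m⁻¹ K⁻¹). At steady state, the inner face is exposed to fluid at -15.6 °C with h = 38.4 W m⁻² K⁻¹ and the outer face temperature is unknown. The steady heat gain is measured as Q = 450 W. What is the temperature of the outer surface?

T_out = 27.2 °C

Series resistances:
  R_conv,in = 1/(hA) = 1/(38.4·23.4) = 0.001113 K/W
  R_nickel alloy = L/(kA) = 0.00708/(13.5·23.4) = 2.241×10^-5 K/W
  R_cellular glass = L/(kA) = 0.0447/(0.0611·23.4) = 0.03126 K/W
  R_aerogel blanket = L/(kA) = 0.0242/(0.0165·23.4) = 0.06268 K/W
ΣR = 0.09508 K/W
ΔT = Q·ΣR = 450 × 0.09508 = 42.79 K
Heat flows inward, so T_out = T_in + ΔT = -15.6 + 42.79 = 27.2 °C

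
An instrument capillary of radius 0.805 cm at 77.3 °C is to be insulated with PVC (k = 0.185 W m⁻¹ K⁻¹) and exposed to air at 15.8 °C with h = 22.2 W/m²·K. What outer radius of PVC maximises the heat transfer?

For a cylinder, r_cr = k_ins/h = 0.185/22.2 = 0.00833 m = 0.833 cm

r_cr = 0.833 cm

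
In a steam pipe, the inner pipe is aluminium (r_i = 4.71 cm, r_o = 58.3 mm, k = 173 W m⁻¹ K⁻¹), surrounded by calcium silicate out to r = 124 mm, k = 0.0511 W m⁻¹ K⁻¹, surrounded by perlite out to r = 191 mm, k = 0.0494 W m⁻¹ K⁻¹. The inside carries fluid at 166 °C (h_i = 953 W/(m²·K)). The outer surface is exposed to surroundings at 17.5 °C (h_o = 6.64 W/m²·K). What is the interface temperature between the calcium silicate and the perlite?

Treat each layer as a resistance in series:
  R'_conv,in = 1/(2πr h) = 1/(2π·0.0471·953) = 0.003546 m·K/W
  R'_aluminium = ln(0.0583/0.0471)/(2πk) = 0.2133/(2π·173) = 1.963×10^-4 m·K/W
  R'_calcium silicate = ln(0.124/0.0583)/(2πk) = 0.7547/(2π·0.0511) = 2.351 m·K/W
  R'_perlite = ln(0.191/0.124)/(2πk) = 0.4320/(2π·0.0494) = 1.392 m·K/W
  R'_conv,out = 1/(2πr h) = 1/(2π·0.191·6.64) = 0.1255 m·K/W
ΣR = 0.003546 + 1.963×10^-4 + 2.351 + 1.392 + 0.1255 = 3.872 m·K/W
Q' = ΔT/ΣR = (166 °C − 17.5 °C)/3.872 = 38.35 W/m
From the inner boundary to the calcium silicate/perlite interface, ΣR_partial = 2.355 m·K/W.
T_interface = T_in − Q'·ΣR_partial = 166 °C − (38.35)(2.355) = 75.7 °C

T = 75.7 °C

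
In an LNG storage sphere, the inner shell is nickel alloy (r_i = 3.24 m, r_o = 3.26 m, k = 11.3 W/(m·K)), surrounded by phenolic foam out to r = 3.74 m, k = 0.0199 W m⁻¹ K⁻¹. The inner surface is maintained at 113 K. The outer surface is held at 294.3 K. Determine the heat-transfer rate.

Q = 1150 W

Series thermal resistances, inner to outer:
  R_nickel alloy = (1/3.24 − 1/3.26)/(4πk) = 0.001894/(4π·11.3) = 1.333×10^-5 K/W
  R_phenolic foam = (1/3.26 − 1/3.74)/(4πk) = 0.03937/(4π·0.0199) = 0.1574 K/W
ΣR = 1.333×10^-5 + 0.1574 = 0.1574 K/W
Q = ΔT/ΣR = (113 K − 294.3 K)/0.1574 = -1150 W
(Negative Q ⇒ heat flows inward; heat gain = 1150 W.)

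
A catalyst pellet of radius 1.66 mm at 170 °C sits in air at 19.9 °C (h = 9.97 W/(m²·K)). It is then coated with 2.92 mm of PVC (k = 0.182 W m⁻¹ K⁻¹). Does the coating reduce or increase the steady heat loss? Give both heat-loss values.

increases: 0.0518 → 0.274 W

Critical radius for a sphere: r_cr = 2k/h = 0.0365 m = 3.65 cm.
Outer radius after coating: r₂ = 0.00166 + 0.00292 = 0.00458 m.
Since r₁ < r_cr and r₂ ≤ r_cr, the coating moves toward the maximum at r_cr — heat loss rises.
Bare: R = 1/(4πr₁²h) = 2897 K/W; Q = 150.1/2897 = 0.0518 W.
Coated: R = R_cond + R_conv = 548.4 K/W; Q = 150.1/548.4 = 0.274 W.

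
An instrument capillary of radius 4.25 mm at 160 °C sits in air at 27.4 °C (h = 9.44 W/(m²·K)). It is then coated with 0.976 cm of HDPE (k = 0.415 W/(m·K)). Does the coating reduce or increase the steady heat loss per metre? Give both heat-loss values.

increases: 33.4 → 79.8 W/m

Critical radius for a cylinder: r_cr = k/h = 0.0440 m = 4.40 cm.
Outer radius after coating: r₂ = 0.00425 + 0.00976 = 0.01401 m.
Since r₁ < r_cr and r₂ ≤ r_cr, the coating moves toward the maximum at r_cr — heat loss rises.
Bare: R = 1/(2πr₁h) = 3.967 m·K/W; Q = 132.6/3.967 = 33.4 W/m.
Coated: R = R_cond + R_conv = 1.661 m·K/W; Q = 132.6/1.661 = 79.8 W/m.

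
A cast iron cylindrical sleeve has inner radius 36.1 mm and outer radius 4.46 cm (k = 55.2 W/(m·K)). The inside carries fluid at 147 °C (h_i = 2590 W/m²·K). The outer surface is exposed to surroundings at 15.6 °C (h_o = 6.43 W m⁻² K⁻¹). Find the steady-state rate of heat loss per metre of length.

Resistance network (inner→outer):
  R'_conv,in = 1/(2πr h) = 1/(2π·0.0361·2590) = 0.001702 m·K/W
  R'_cast iron = ln(0.0446/0.0361)/(2πk) = 0.2114/(2π·55.2) = 6.096×10^-4 m·K/W
  R'_conv,out = 1/(2πr h) = 1/(2π·0.0446·6.43) = 0.5550 m·K/W
ΣR = 0.001702 + 6.096×10^-4 + 0.5550 = 0.5573 m·K/W
Q' = ΔT/ΣR = (147 °C − 15.6 °C)/0.5573 = 236 W/m

Q' = 236 W/m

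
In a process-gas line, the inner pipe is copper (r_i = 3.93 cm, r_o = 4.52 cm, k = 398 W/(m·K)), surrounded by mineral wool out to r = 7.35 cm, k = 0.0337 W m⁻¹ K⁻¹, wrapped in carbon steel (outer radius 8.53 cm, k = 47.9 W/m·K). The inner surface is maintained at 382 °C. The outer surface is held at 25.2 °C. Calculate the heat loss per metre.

Q' = 155 W/m

Series thermal resistances, inner to outer:
  R'_copper = ln(0.0452/0.0393)/(2πk) = 0.1399/(2π·398) = 5.593×10^-5 m·K/W
  R'_mineral wool = ln(0.0735/0.0452)/(2πk) = 0.4862/(2π·0.0337) = 2.296 m·K/W
  R'_carbon steel = ln(0.0853/0.0735)/(2πk) = 0.1489/(2π·47.9) = 4.947×10^-4 m·K/W
ΣR = 5.593×10^-5 + 2.296 + 4.947×10^-4 = 2.297 m·K/W
Q' = ΔT/ΣR = (382 °C − 25.2 °C)/2.297 = 155 W/m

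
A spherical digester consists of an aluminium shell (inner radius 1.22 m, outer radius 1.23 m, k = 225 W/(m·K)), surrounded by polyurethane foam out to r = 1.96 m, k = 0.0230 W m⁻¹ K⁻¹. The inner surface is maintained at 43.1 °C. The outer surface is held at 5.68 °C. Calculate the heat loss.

Resistance network (inner→outer):
  R_aluminium = (1/1.22 − 1/1.23)/(4πk) = 0.006664/(4π·225) = 2.357×10^-6 K/W
  R_polyurethane foam = (1/1.23 − 1/1.96)/(4πk) = 0.3028/(4π·0.0230) = 1.048 K/W
ΣR = 2.357×10^-6 + 1.048 = 1.048 K/W
Q = ΔT/ΣR = (43.1 °C − 5.68 °C)/1.048 = 35.7 W

Q = 35.7 W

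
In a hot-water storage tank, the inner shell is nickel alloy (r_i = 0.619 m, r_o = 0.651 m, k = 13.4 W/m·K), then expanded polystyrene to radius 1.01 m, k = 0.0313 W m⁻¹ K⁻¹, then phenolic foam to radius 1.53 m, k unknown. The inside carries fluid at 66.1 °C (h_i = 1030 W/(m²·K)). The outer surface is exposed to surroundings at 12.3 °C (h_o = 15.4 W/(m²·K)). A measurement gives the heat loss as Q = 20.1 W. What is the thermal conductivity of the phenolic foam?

k = 0.0208 W/m·K

ΣR = ΔT/Q = |66.1 − 12.3|/20.1 = 2.677 K/W
Known resistances:
  R_conv,in = 1/(4πr²h) = 1/(4π·0.619²·1030) = 2.016×10^-4 K/W
  R_nickel alloy = (1/0.619 − 1/0.651)/(4πk) = 0.07941/(4π·13.4) = 4.716×10^-4 K/W
  R_expanded polystyrene = (1/0.651 − 1/1.01)/(4πk) = 0.5460/(4π·0.0313) = 1.388 K/W
  R_conv,out = 1/(4πr²h) = 1/(4π·1.53²·15.4) = 0.002207 K/W
R_phenolic foam = ΣR − ΣR_known = 2.677 − 1.391 = 1.286 K/W
(1/r₁−1/r₂)/(4πk) = 1.286 ⇒ k = 0.3365/(4π·1.286) = 0.0208 W/m·K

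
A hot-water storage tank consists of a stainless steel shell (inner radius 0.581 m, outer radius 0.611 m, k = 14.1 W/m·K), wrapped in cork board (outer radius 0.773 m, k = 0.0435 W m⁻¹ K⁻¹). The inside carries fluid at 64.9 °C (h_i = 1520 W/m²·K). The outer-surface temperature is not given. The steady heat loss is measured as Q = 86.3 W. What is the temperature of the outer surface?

T_out = 10.7 °C

Sum the resistances:
  R_conv,in = 1/(4πr²h) = 1/(4π·0.581²·1520) = 1.551×10^-4 K/W
  R_stainless steel = (1/0.581 − 1/0.611)/(4πk) = 0.08451/(4π·14.1) = 4.770×10^-4 K/W
  R_cork board = (1/0.611 − 1/0.773)/(4πk) = 0.3430/(4π·0.0435) = 0.6275 K/W
ΣR = 0.6281 K/W
ΔT = Q·ΣR = 86.3 × 0.6281 = 54.21 K
Heat flows outward, so T_out = T_in − ΔT = 64.9 − 54.21 = 10.7 °C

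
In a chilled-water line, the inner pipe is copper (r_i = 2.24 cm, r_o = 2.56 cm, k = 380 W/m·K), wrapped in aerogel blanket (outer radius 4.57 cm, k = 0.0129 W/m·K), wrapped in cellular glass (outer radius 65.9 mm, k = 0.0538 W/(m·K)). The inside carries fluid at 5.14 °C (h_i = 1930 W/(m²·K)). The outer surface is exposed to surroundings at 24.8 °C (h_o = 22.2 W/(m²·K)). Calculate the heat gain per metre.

Treat each layer as a resistance in series:
  R'_conv,in = 1/(2πr h) = 1/(2π·0.0224·1930) = 0.003681 m·K/W
  R'_copper = ln(0.0256/0.0224)/(2πk) = 0.1335/(2π·380) = 5.593×10^-5 m·K/W
  R'_aerogel blanket = ln(0.0457/0.0256)/(2πk) = 0.5795/(2π·0.0129) = 7.150 m·K/W
  R'_cellular glass = ln(0.0659/0.0457)/(2πk) = 0.3660/(2π·0.0538) = 1.083 m·K/W
  R'_conv,out = 1/(2πr h) = 1/(2π·0.0659·22.2) = 0.1088 m·K/W
ΣR = 0.003681 + 5.593×10^-5 + 7.150 + 1.083 + 0.1088 = 8.346 m·K/W
Q' = ΔT/ΣR = (5.14 °C − 24.8 °C)/8.346 = -2.36 W/m
(Negative Q' ⇒ heat flows inward; heat gain = 2.36 W/m.)

Q' = 2.36 W/m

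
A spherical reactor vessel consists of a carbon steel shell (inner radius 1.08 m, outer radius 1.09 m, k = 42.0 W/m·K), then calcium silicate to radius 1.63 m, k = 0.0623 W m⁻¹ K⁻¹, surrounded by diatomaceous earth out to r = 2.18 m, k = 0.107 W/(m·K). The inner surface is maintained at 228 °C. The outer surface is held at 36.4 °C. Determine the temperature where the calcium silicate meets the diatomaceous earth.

Treat each layer as a resistance in series:
  R_carbon steel = (1/1.08 − 1/1.09)/(4πk) = 0.008495/(4π·42.0) = 1.609×10^-5 K/W
  R_calcium silicate = (1/1.09 − 1/1.63)/(4πk) = 0.3039/(4π·0.0623) = 0.3882 K/W
  R_diatomaceous earth = (1/1.63 − 1/2.18)/(4πk) = 0.1548/(4π·0.107) = 0.1151 K/W
ΣR = 1.609×10^-5 + 0.3882 + 0.1151 = 0.5033 K/W
Q = ΔT/ΣR = (228 °C − 36.4 °C)/0.5033 = 380.7 W
From the inner boundary to the calcium silicate/diatomaceous earth interface, ΣR_partial = 0.3882 K/W.
T_interface = T_in − Q·ΣR_partial = 228 °C − (380.7)(0.3882) = 80.2 °C

T = 80.2 °C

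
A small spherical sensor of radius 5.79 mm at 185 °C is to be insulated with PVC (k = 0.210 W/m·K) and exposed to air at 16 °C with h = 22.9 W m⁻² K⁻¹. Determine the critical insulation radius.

For a sphere, r_cr = 2k_ins/h = 2·0.210/22.9 = 0.0183 m = 1.83 cm

r_cr = 1.83 cm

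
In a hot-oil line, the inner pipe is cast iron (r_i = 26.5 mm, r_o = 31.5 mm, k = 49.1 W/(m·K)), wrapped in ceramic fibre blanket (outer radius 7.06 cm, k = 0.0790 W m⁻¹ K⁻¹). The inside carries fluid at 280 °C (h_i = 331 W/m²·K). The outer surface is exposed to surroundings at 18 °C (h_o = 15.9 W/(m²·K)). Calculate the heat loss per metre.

Q' = 147 W/m

Treat each layer as a resistance in series:
  R'_conv,in = 1/(2πr h) = 1/(2π·0.0265·331) = 0.01814 m·K/W
  R'_cast iron = ln(0.0315/0.0265)/(2πk) = 0.1728/(2π·49.1) = 5.603×10^-4 m·K/W
  R'_ceramic fibre blanket = ln(0.0706/0.0315)/(2πk) = 0.8070/(2π·0.0790) = 1.626 m·K/W
  R'_conv,out = 1/(2πr h) = 1/(2π·0.0706·15.9) = 0.1418 m·K/W
ΣR = 0.01814 + 5.603×10^-4 + 1.626 + 0.1418 = 1.787 m·K/W
Q' = ΔT/ΣR = (280 °C − 18 °C)/1.787 = 147 W/m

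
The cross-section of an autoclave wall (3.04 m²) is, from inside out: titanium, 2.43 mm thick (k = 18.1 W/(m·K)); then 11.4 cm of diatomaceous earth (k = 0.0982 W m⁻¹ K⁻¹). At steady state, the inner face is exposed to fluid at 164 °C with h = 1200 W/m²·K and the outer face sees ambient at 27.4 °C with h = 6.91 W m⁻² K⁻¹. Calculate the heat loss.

Treat each layer as a resistance in series:
  R_conv,in = 1/(hA) = 1/(1200·3.04) = 2.741×10^-4 K/W
  R_titanium = L/(kA) = 0.00243/(18.1·3.04) = 4.416×10^-5 K/W
  R_diatomaceous earth = L/(kA) = 0.114/(0.0982·3.04) = 0.3819 K/W
  R_conv,out = 1/(hA) = 1/(6.91·3.04) = 0.04760 K/W
ΣR = 2.741×10^-4 + 4.416×10^-5 + 0.3819 + 0.04760 = 0.4298 K/W
Q = ΔT/ΣR = (164 °C − 27.4 °C)/0.4298 = 318 W

Q = 318 W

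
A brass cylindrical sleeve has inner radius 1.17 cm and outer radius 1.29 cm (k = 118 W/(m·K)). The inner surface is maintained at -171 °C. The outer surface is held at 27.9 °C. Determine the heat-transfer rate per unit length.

Q' = 2πk·ΔT/ln(r₂/r₁) = 2π × 118 × 198.9 / ln(0.0129/0.0117) = 1.51×10^6 W/m

Q' = 1.51×10^6 W/m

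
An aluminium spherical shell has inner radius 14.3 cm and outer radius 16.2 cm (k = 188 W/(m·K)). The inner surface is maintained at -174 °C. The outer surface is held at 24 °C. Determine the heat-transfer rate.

Q = 570 kW

Q = 4πk·ΔT/(1/r₁ − 1/r₂) = 4π × 188 × 198 / (1/0.143 − 1/0.162) = 5.70×10^5 W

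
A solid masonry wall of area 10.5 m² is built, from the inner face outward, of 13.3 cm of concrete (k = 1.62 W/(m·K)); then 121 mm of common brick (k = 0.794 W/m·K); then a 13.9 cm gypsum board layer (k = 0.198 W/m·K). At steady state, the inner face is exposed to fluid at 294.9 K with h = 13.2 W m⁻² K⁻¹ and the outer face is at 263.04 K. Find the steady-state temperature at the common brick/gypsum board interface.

Series thermal resistances, inner to outer:
  R_conv,in = 1/(hA) = 1/(13.2·10.5) = 0.007215 K/W
  R_concrete = L/(kA) = 0.133/(1.62·10.5) = 0.007819 K/W
  R_common brick = L/(kA) = 0.121/(0.794·10.5) = 0.01451 K/W
  R_gypsum board = L/(kA) = 0.139/(0.198·10.5) = 0.06686 K/W
ΣR = 0.007215 + 0.007819 + 0.01451 + 0.06686 = 0.09640 K/W
Q = ΔT/ΣR = (294.9 K − 263.04 K)/0.09640 = 330.5 W
From the inner boundary to the common brick/gypsum board interface, ΣR_partial = 0.02954 K/W.
T_interface = T_in − Q·ΣR_partial = 294.9 K − (330.5)(0.02954) = 285.1 K

T = 285.1 K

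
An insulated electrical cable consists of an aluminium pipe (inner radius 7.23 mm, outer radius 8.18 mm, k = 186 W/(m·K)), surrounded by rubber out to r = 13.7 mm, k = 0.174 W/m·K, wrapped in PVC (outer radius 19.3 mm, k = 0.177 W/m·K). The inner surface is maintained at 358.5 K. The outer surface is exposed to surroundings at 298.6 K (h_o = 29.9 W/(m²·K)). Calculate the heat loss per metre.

Series thermal resistances, inner to outer:
  R'_aluminium = ln(0.00818/0.00723)/(2πk) = 0.1235/(2π·186) = 1.056×10^-4 m·K/W
  R'_rubber = ln(0.0137/0.00818)/(2πk) = 0.5157/(2π·0.174) = 0.4717 m·K/W
  R'_PVC = ln(0.0193/0.0137)/(2πk) = 0.3427/(2π·0.177) = 0.3082 m·K/W
  R'_conv,out = 1/(2πr h) = 1/(2π·0.0193·29.9) = 0.2758 m·K/W
ΣR = 1.056×10^-4 + 0.4717 + 0.3082 + 0.2758 = 1.056 m·K/W
Q' = ΔT/ΣR = (358.5 K − 298.6 K)/1.056 = 56.7 W/m

Q' = 56.7 W/m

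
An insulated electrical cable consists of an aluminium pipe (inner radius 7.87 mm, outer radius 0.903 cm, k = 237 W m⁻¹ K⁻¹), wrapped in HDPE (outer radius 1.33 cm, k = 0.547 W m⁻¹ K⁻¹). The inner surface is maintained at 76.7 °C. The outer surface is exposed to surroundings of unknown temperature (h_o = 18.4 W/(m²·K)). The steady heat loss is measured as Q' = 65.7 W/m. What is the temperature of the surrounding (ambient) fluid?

T_out = 26.6 °C

Sum the resistances:
  R'_aluminium = ln(0.00903/0.00787)/(2πk) = 0.1375/(2π·237) = 9.233×10^-5 m·K/W
  R'_HDPE = ln(0.0133/0.00903)/(2πk) = 0.3872/(2π·0.547) = 0.1127 m·K/W
  R'_conv,out = 1/(2πr h) = 1/(2π·0.0133·18.4) = 0.6504 m·K/W
ΣR = 0.7631 m·K/W
ΔT = Q'·ΣR = 65.7 × 0.7631 = 50.14 K
Heat flows outward, so T_out = T_in − ΔT = 76.7 − 50.14 = 26.6 °C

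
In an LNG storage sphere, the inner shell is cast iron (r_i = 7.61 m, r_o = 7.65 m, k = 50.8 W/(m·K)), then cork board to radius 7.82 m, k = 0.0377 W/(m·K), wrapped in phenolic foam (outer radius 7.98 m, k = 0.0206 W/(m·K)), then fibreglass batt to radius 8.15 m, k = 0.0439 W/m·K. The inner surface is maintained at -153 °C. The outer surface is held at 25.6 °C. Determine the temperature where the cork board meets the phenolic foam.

Series thermal resistances, inner to outer:
  R_cast iron = (1/7.61 − 1/7.65)/(4πk) = 6.871×10^-4/(4π·50.8) = 1.076×10^-6 K/W
  R_cork board = (1/7.65 − 1/7.82)/(4πk) = 0.002842/(4π·0.0377) = 0.005998 K/W
  R_phenolic foam = (1/7.82 − 1/7.98)/(4πk) = 0.002564/(4π·0.0206) = 0.009905 K/W
  R_fibreglass batt = (1/7.98 − 1/8.15)/(4πk) = 0.002614/(4π·0.0439) = 0.004738 K/W
ΣR = 1.076×10^-6 + 0.005998 + 0.009905 + 0.004738 = 0.02064 K/W
Q = ΔT/ΣR = (-153 °C − 25.6 °C)/0.02064 = -8653 W
From the inner boundary to the cork board/phenolic foam interface, ΣR_partial = 0.005999 K/W.
T_interface = T_in − Q·ΣR_partial = -153 °C − (-8653)(0.005999) = -101 °C

T = -101 °C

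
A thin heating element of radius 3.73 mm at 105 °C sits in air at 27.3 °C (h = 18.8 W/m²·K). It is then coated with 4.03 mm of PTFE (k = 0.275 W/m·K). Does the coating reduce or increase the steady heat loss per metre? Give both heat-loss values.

Critical radius for a cylinder: r_cr = k/h = 0.0146 m = 1.46 cm.
Outer radius after coating: r₂ = 0.00373 + 0.00403 = 0.00776 m.
Since r₁ < r_cr and r₂ ≤ r_cr, the coating moves toward the maximum at r_cr — heat loss rises.
Bare: R = 1/(2πr₁h) = 2.270 m·K/W; Q = 77.7/2.270 = 34.2 W/m.
Coated: R = R_cond + R_conv = 1.515 m·K/W; Q = 77.7/1.515 = 51.3 W/m.

increases: 34.2 → 51.3 W/m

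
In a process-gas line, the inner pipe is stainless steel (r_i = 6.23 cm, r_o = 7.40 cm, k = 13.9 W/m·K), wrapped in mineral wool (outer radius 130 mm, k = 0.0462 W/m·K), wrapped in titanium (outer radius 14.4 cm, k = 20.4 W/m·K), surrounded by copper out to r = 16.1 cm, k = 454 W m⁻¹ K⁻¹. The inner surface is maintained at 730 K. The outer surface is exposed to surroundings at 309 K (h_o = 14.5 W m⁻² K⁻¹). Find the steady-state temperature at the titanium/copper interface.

T = 323.3 K

Treat each layer as a resistance in series:
  R'_stainless steel = ln(0.0740/0.0623)/(2πk) = 0.1721/(2π·13.9) = 0.001971 m·K/W
  R'_mineral wool = ln(0.130/0.0740)/(2πk) = 0.5635/(2π·0.0462) = 1.941 m·K/W
  R'_titanium = ln(0.144/0.130)/(2πk) = 0.1023/(2π·20.4) = 7.980×10^-4 m·K/W
  R'_copper = ln(0.161/0.144)/(2πk) = 0.1116/(2π·454) = 3.912×10^-5 m·K/W
  R'_conv,out = 1/(2πr h) = 1/(2π·0.161·14.5) = 0.06818 m·K/W
ΣR = 0.001971 + 1.941 + 7.980×10^-4 + 3.912×10^-5 + 0.06818 = 2.012 m·K/W
Q' = ΔT/ΣR = (730 K − 309 K)/2.012 = 209.2 W/m
From the inner boundary to the titanium/copper interface, ΣR_partial = 1.944 m·K/W.
T_interface = T_in − Q'·ΣR_partial = 730 K − (209.2)(1.944) = 323.3 K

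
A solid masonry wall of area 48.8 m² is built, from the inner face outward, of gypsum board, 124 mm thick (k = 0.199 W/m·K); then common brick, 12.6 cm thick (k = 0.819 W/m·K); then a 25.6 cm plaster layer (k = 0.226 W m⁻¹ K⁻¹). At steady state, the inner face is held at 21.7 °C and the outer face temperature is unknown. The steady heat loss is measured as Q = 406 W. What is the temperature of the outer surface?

Sum the resistances:
  R_gypsum board = L/(kA) = 0.124/(0.199·48.8) = 0.01277 K/W
  R_common brick = L/(kA) = 0.126/(0.819·48.8) = 0.003153 K/W
  R_plaster = L/(kA) = 0.256/(0.226·48.8) = 0.02321 K/W
ΣR = 0.03913 K/W
ΔT = Q·ΣR = 406 × 0.03913 = 15.89 K
Heat flows outward, so T_out = T_in − ΔT = 21.7 − 15.89 = 5.81 °C

T_out = 5.81 °C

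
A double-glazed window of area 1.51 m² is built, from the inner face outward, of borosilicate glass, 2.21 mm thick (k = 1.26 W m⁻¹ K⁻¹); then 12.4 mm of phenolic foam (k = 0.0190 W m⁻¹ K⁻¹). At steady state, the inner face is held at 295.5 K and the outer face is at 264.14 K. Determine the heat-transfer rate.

Series thermal resistances, inner to outer:
  R_borosilicate glass = L/(kA) = 0.00221/(1.26·1.51) = 0.001162 K/W
  R_phenolic foam = L/(kA) = 0.0124/(0.0190·1.51) = 0.4322 K/W
ΣR = 0.001162 + 0.4322 = 0.4334 K/W
Q = ΔT/ΣR = (295.5 K − 264.14 K)/0.4334 = 72.4 W

Q = 72.4 W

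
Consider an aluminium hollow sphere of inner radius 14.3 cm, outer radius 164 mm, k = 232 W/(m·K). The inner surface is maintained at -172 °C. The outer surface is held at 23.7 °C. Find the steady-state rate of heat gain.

Q = 4πk·ΔT/(1/r₁ − 1/r₂) = 4π × 232 × 195.7 / (1/0.143 − 1/0.164) = 6.37×10^5 W

Q = 6.37×10^5 W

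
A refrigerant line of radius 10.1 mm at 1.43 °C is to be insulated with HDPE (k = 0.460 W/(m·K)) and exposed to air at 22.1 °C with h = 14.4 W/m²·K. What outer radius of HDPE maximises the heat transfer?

r_cr = 3.19 cm

For a cylinder, r_cr = k_ins/h = 0.460/14.4 = 0.0319 m = 3.19 cm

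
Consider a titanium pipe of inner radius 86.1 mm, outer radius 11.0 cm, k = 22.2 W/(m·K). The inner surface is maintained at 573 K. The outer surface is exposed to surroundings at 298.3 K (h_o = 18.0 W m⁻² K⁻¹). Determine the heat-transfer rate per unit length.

Q' = 3340 W/m

Resistance network (inner→outer):
  R'_titanium = ln(0.110/0.0861)/(2πk) = 0.2450/(2π·22.2) = 0.001756 m·K/W
  R'_conv,out = 1/(2πr h) = 1/(2π·0.110·18.0) = 0.08038 m·K/W
ΣR = 0.001756 + 0.08038 = 0.08214 m·K/W
Q' = ΔT/ΣR = (573 K − 298.3 K)/0.08214 = 3340 W/m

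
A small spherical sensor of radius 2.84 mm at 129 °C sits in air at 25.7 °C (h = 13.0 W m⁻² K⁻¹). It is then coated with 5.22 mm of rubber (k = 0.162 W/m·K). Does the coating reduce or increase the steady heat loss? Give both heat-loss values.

increases: 0.136 → 0.501 W

Critical radius for a sphere: r_cr = 2k/h = 0.0249 m = 2.49 cm.
Outer radius after coating: r₂ = 0.00284 + 0.00522 = 0.00806 m.
Since r₁ < r_cr and r₂ ≤ r_cr, the coating moves toward the maximum at r_cr — heat loss rises.
Bare: R = 1/(4πr₁²h) = 758.9 K/W; Q = 103.3/758.9 = 0.136 W.
Coated: R = R_cond + R_conv = 206.2 K/W; Q = 103.3/206.2 = 0.501 W.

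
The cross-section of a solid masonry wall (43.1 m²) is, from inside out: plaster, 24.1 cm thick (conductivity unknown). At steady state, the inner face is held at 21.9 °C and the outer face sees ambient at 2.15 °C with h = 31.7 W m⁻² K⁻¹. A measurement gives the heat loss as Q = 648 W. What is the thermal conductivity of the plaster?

k = 0.188 W/m·K

ΣR = ΔT/Q = |21.9 − 2.15|/648 = 0.03048 K/W
Known resistances:
  R_conv,out = 1/(hA) = 1/(31.7·43.1) = 7.319×10^-4 K/W
R_plaster = ΣR − ΣR_known = 0.03048 − 7.319×10^-4 = 0.02975 K/W
L/(kA) = 0.02975 ⇒ k = 0.241/(0.02975·43.1) = 0.188 W/m·K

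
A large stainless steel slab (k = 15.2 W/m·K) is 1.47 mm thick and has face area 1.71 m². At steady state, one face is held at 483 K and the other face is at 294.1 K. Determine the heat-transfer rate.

Q = 3340 kW

Q = kA·ΔT/L = 15.2 × 1.71 × |483 K − 294.1 K| / 0.00147 = 3.34×10^6 W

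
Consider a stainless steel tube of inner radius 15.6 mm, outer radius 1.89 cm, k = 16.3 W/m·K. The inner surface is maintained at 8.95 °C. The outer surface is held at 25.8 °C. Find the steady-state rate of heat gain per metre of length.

Q' = 8.99 kW/m

Q' = 2πk·ΔT/ln(r₂/r₁) = 2π × 16.3 × 16.85 / ln(0.0189/0.0156) = 8990 W/m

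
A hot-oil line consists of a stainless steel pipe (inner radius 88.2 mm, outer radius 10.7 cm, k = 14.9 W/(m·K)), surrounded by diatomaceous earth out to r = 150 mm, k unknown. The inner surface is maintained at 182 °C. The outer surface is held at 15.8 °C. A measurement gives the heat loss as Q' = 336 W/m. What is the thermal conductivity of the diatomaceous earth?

ΣR = ΔT/Q' = |182 − 15.8|/336 = 0.4946 m·K/W
Known resistances:
  R'_stainless steel = ln(0.107/0.0882)/(2πk) = 0.1932/(2π·14.9) = 0.002064 m·K/W
R_diatomaceous earth = ΣR − ΣR_known = 0.4946 − 0.002064 = 0.4925 m·K/W
ln(r₂/r₁)/(2πk) = 0.4925 ⇒ k = 0.3378/(2π·0.4925) = 0.109 W/m·K

k = 0.109 W/m·K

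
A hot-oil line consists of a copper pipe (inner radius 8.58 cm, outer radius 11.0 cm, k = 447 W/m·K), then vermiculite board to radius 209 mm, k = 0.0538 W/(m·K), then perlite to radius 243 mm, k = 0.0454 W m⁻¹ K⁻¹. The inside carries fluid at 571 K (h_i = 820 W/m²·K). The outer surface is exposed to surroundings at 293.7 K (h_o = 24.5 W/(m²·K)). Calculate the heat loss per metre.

Series thermal resistances, inner to outer:
  R'_conv,in = 1/(2πr h) = 1/(2π·0.0858·820) = 0.002262 m·K/W
  R'_copper = ln(0.110/0.0858)/(2πk) = 0.2485/(2π·447) = 8.846×10^-5 m·K/W
  R'_vermiculite board = ln(0.209/0.110)/(2πk) = 0.6419/(2π·0.0538) = 1.899 m·K/W
  R'_perlite = ln(0.243/0.209)/(2πk) = 0.1507/(2π·0.0454) = 0.5284 m·K/W
  R'_conv,out = 1/(2πr h) = 1/(2π·0.243·24.5) = 0.02673 m·K/W
ΣR = 0.002262 + 8.846×10^-5 + 1.899 + 0.5284 + 0.02673 = 2.456 m·K/W
Q' = ΔT/ΣR = (571 K − 293.7 K)/2.456 = 113 W/m

Q' = 113 W/m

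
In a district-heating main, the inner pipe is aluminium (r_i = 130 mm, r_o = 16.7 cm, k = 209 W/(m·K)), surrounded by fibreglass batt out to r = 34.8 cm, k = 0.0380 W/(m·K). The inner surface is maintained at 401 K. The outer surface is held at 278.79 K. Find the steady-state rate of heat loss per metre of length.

Series thermal resistances, inner to outer:
  R'_aluminium = ln(0.167/0.130)/(2πk) = 0.2505/(2π·209) = 1.907×10^-4 m·K/W
  R'_fibreglass batt = ln(0.348/0.167)/(2πk) = 0.7342/(2π·0.0380) = 3.075 m·K/W
ΣR = 1.907×10^-4 + 3.075 = 3.075 m·K/W
Q' = ΔT/ΣR = (401 K − 278.79 K)/3.075 = 39.7 W/m

Q' = 39.7 W/m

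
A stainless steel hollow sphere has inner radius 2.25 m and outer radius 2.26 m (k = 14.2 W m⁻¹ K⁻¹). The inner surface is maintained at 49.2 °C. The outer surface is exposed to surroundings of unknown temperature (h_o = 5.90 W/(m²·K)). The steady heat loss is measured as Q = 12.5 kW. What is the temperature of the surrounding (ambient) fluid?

T_out = 16.1 °C

Series resistances:
  R_stainless steel = (1/2.25 − 1/2.26)/(4πk) = 0.001967/(4π·14.2) = 1.102×10^-5 K/W
  R_conv,out = 1/(4πr²h) = 1/(4π·2.26²·5.90) = 0.002641 K/W
ΣR = 0.002652 K/W
ΔT = Q·ΣR = 12500 × 0.002652 = 33.15 K
Heat flows outward, so T_out = T_in − ΔT = 49.2 − 33.15 = 16.1 °C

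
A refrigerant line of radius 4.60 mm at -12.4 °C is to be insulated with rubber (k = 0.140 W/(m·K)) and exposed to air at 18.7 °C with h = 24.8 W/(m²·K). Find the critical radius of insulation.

r_cr = 0.565 cm

For a cylinder, r_cr = k_ins/h = 0.140/24.8 = 0.00565 m = 0.565 cm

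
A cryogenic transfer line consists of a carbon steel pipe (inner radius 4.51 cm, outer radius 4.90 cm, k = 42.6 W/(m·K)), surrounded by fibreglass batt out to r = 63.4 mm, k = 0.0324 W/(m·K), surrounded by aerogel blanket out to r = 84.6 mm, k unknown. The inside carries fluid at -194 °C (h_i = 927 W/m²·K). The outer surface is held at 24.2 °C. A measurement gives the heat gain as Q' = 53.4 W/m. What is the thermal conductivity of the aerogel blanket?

ΣR = ΔT/Q' = |-194 − 24.2|/53.4 = 4.086 m·K/W
Known resistances:
  R'_conv,in = 1/(2πr h) = 1/(2π·0.0451·927) = 0.003807 m·K/W
  R'_carbon steel = ln(0.0490/0.0451)/(2πk) = 0.08294/(2π·42.6) = 3.099×10^-4 m·K/W
  R'_fibreglass batt = ln(0.0634/0.0490)/(2πk) = 0.2576/(2π·0.0324) = 1.266 m·K/W
R_aerogel blanket = ΣR − ΣR_known = 4.086 − 1.270 = 2.816 m·K/W
ln(r₂/r₁)/(2πk) = 2.816 ⇒ k = 0.2885/(2π·2.816) = 0.0163 W/m·K

k = 0.0163 W/m·K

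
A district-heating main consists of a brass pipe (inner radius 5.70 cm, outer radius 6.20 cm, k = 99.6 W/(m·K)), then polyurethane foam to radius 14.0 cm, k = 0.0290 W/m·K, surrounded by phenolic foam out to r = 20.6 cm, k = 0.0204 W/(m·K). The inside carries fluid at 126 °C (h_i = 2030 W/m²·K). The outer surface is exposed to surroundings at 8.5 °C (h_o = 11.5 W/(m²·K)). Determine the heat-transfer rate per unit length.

Series thermal resistances, inner to outer:
  R'_conv,in = 1/(2πr h) = 1/(2π·0.0570·2030) = 0.001375 m·K/W
  R'_brass = ln(0.0620/0.0570)/(2πk) = 0.08408/(2π·99.6) = 1.344×10^-4 m·K/W
  R'_polyurethane foam = ln(0.140/0.0620)/(2πk) = 0.8145/(2π·0.0290) = 4.470 m·K/W
  R'_phenolic foam = ln(0.206/0.140)/(2πk) = 0.3862/(2π·0.0204) = 3.013 m·K/W
  R'_conv,out = 1/(2πr h) = 1/(2π·0.206·11.5) = 0.06718 m·K/W
ΣR = 0.001375 + 1.344×10^-4 + 4.470 + 3.013 + 0.06718 = 7.552 m·K/W
Q' = ΔT/ΣR = (126 °C − 8.5 °C)/7.552 = 15.6 W/m

Q' = 15.6 W/m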